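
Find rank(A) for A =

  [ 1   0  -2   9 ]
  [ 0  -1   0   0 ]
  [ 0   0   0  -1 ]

r2 → -1·r2
  [ 1  0  -2   9 ]
  [ 0  1   0   0 ]
  [ 0  0   0  -1 ]
r3 → -1·r3
  [ 1  0  -2  9 ]
  [ 0  1   0  0 ]
  [ 0  0   0  1 ]
r1 → r1 − 9·r3
  [ 1  0  -2  0 ]
  [ 0  1   0  0 ]
  [ 0  0   0  1 ]
The reduced form has 3 nonzero rows.

rank = 3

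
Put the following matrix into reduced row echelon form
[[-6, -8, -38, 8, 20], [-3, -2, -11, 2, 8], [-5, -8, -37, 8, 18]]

r1 ← -1/6·r1
  [  1  4/3  19/3  -4/3  -10/3 ]
  [ -3   -2   -11     2      8 ]
  [ -5   -8   -37     8     18 ]
r2 ← r2 + 3·r1
  [  1  4/3  19/3  -4/3  -10/3 ]
  [  0    2     8    -2     -2 ]
  [ -5   -8   -37     8     18 ]
r3 ← r3 + 5·r1
  [ 1   4/3   19/3  -4/3  -10/3 ]
  [ 0     2      8    -2     -2 ]
  [ 0  -4/3  -16/3   4/3    4/3 ]
r2 ← 1/2·r2
  [ 1   4/3   19/3  -4/3  -10/3 ]
  [ 0     1      4    -1     -1 ]
  [ 0  -4/3  -16/3   4/3    4/3 ]
r3 ← r3 + 4/3·r2
  [ 1  4/3  19/3  -4/3  -10/3 ]
  [ 0    1     4    -1     -1 ]
  [ 0    0     0     0      0 ]
r1 ← r1 − 4/3·r2
  [ 1  0  1   0  -2 ]
  [ 0  1  4  -1  -1 ]
  [ 0  0  0   0   0 ]

[[1, 0, 1, 0, -2], [0, 1, 4, -1, -1], [0, 0, 0, 0, 0]]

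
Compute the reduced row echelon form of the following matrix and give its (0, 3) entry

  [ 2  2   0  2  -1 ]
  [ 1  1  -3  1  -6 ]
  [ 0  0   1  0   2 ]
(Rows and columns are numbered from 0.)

1

Multiply R1 by 1/2.
Subtract R1 from R2.
Multiply R2 by -1/3.
Subtract R2 from R3.
Multiply R3 by 6.
Subtract 11/6 times R3 from R2.
Add 1/2 times R3 to R1.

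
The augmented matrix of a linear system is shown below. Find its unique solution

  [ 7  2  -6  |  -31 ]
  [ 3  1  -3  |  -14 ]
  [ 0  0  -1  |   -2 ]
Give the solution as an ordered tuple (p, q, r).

R1 -> 1/7·R1
R2 -> R2 − 3·R1
R2 -> 7·R2
R3 -> -1·R3
R2 -> R2 + 3·R3
R1 -> R1 + 6/7·R3
R1 -> R1 − 2/7·R2
Reading off the last column: p = -3, q = 1, r = 2.

(-3, 1, 2)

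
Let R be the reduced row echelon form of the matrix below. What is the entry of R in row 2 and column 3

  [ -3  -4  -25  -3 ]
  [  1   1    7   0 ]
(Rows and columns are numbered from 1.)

4

Multiply R1 by -1/3.
Subtract R1 from R2.
Multiply R2 by -3.
Subtract 4/3 times R2 from R1.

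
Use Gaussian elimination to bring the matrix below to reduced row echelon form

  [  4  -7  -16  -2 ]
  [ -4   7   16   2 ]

[[1, -7/4, -4, -1/2], [0, 0, 0, 0]]

Multiply R1 by 1/4.
  [  1  -7/4  -4  -1/2 ]
  [ -4     7  16     2 ]
Add 4 times R1 to R2.
  [ 1  -7/4  -4  -1/2 ]
  [ 0     0   0     0 ]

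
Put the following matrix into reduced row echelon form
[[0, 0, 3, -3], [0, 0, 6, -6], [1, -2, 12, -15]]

[[1, -2, 0, -3], [0, 0, 1, -1], [0, 0, 0, 0]]

R1 <=> R3
  [ 1  -2  12  -15 ]
  [ 0   0   6   -6 ]
  [ 0   0   3   -3 ]
R2 → 1/6·R2
  [ 1  -2  12  -15 ]
  [ 0   0   1   -1 ]
  [ 0   0   3   -3 ]
R3 → R3 − 3·R2
  [ 1  -2  12  -15 ]
  [ 0   0   1   -1 ]
  [ 0   0   0    0 ]
R1 → R1 − 12·R2
  [ 1  -2  0  -3 ]
  [ 0   0  1  -1 ]
  [ 0   0  0   0 ]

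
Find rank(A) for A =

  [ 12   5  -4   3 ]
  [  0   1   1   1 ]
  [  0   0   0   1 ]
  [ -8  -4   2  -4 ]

rank = 3

R1 ← 1/12·R1
  [  1  5/12  -1/3  1/4 ]
  [  0     1     1    1 ]
  [  0     0     0    1 ]
  [ -8    -4     2   -4 ]
R4 ← R4 + 8·R1
  [ 1  5/12  -1/3  1/4 ]
  [ 0     1     1    1 ]
  [ 0     0     0    1 ]
  [ 0  -2/3  -2/3   -2 ]
R4 ← R4 + 2/3·R2
  [ 1  5/12  -1/3   1/4 ]
  [ 0     1     1     1 ]
  [ 0     0     0     1 ]
  [ 0     0     0  -4/3 ]
R4 ← R4 + 4/3·R3
  [ 1  5/12  -1/3  1/4 ]
  [ 0     1     1    1 ]
  [ 0     0     0    1 ]
  [ 0     0     0    0 ]
R2 ← R2 − R3
  [ 1  5/12  -1/3  1/4 ]
  [ 0     1     1    0 ]
  [ 0     0     0    1 ]
  [ 0     0     0    0 ]
R1 ← R1 − 1/4·R3
  [ 1  5/12  -1/3  0 ]
  [ 0     1     1  0 ]
  [ 0     0     0  1 ]
  [ 0     0     0  0 ]
R1 ← R1 − 5/12·R2
  [ 1  0  -3/4  0 ]
  [ 0  1     1  0 ]
  [ 0  0     0  1 ]
  [ 0  0     0  0 ]
The reduced form has 3 nonzero rows.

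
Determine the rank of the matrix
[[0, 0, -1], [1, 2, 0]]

Swap R1 and R2.
  [ 1  2   0 ]
  [ 0  0  -1 ]
Multiply R2 by -1.
  [ 1  2  0 ]
  [ 0  0  1 ]
The reduced form has 2 nonzero rows.

rank = 2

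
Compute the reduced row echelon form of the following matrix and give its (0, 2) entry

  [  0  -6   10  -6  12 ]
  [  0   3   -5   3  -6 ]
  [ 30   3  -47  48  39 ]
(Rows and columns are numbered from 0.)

-7/5

R1 <-> R3
  [ 30   3  -47  48  39 ]
  [  0   3   -5   3  -6 ]
  [  0  -6   10  -6  12 ]
R1 -> 1/30·R1
  [ 1  1/10  -47/30  8/5  13/10 ]
  [ 0     3      -5    3     -6 ]
  [ 0    -6      10   -6     12 ]
R2 -> 1/3·R2
  [ 1  1/10  -47/30  8/5  13/10 ]
  [ 0     1    -5/3    1     -2 ]
  [ 0    -6      10   -6     12 ]
R3 -> R3 + 6·R2
  [ 1  1/10  -47/30  8/5  13/10 ]
  [ 0     1    -5/3    1     -2 ]
  [ 0     0       0    0      0 ]
R1 -> R1 − 1/10·R2
  [ 1  0  -7/5  3/2  3/2 ]
  [ 0  1  -5/3    1   -2 ]
  [ 0  0     0    0    0 ]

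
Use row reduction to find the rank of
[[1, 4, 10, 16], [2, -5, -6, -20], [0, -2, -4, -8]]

Subtract 2 times r1 from r2.
Multiply r2 by -1/13.
Add 2 times r2 to r3.
Subtract 4 times r2 from r1.
The reduced form has 2 nonzero rows.

rank = 2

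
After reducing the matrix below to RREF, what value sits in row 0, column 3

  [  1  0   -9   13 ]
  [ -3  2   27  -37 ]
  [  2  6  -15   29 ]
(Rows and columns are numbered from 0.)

Add 3 times ρ1 to ρ2.
  [ 1  0   -9  13 ]
  [ 0  2    0   2 ]
  [ 2  6  -15  29 ]
Subtract 2 times ρ1 from ρ3.
  [ 1  0  -9  13 ]
  [ 0  2   0   2 ]
  [ 0  6   3   3 ]
Multiply ρ2 by 1/2.
  [ 1  0  -9  13 ]
  [ 0  1   0   1 ]
  [ 0  6   3   3 ]
Subtract 6 times ρ2 from ρ3.
  [ 1  0  -9  13 ]
  [ 0  1   0   1 ]
  [ 0  0   3  -3 ]
Multiply ρ3 by 1/3.
  [ 1  0  -9  13 ]
  [ 0  1   0   1 ]
  [ 0  0   1  -1 ]
Add 9 times ρ3 to ρ1.
  [ 1  0  0   4 ]
  [ 0  1  0   1 ]
  [ 0  0  1  -1 ]

4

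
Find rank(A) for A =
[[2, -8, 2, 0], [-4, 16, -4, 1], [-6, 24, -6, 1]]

rank = 2

Multiply ρ1 by 1/2.
Add 4 times ρ1 to ρ2.
Add 6 times ρ1 to ρ3.
Subtract ρ2 from ρ3.
The reduced form has 2 nonzero rows.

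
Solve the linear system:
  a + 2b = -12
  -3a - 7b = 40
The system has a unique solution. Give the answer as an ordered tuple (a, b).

(-4, -4)

Form the augmented matrix and row-reduce:
  [  1   2  |  -12 ]
  [ -3  -7  |   40 ]
R2 → R2 + 3·R1
  [ 1   2  |  -12 ]
  [ 0  -1  |    4 ]
R2 → -1·R2
  [ 1  2  |  -12 ]
  [ 0  1  |   -4 ]
R1 → R1 − 2·R2
  [ 1  0  |  -4 ]
  [ 0  1  |  -4 ]
Reading off the last column: a = -4, b = -4.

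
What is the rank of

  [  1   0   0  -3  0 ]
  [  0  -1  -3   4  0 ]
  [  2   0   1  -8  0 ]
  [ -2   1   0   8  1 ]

R3 := R3 − 2·R1
  [  1   0   0  -3  0 ]
  [  0  -1  -3   4  0 ]
  [  0   0   1  -2  0 ]
  [ -2   1   0   8  1 ]
R4 := R4 + 2·R1
  [ 1   0   0  -3  0 ]
  [ 0  -1  -3   4  0 ]
  [ 0   0   1  -2  0 ]
  [ 0   1   0   2  1 ]
R2 := -1·R2
  [ 1  0  0  -3  0 ]
  [ 0  1  3  -4  0 ]
  [ 0  0  1  -2  0 ]
  [ 0  1  0   2  1 ]
R4 := R4 − R2
  [ 1  0   0  -3  0 ]
  [ 0  1   3  -4  0 ]
  [ 0  0   1  -2  0 ]
  [ 0  0  -3   6  1 ]
R4 := R4 + 3·R3
  [ 1  0  0  -3  0 ]
  [ 0  1  3  -4  0 ]
  [ 0  0  1  -2  0 ]
  [ 0  0  0   0  1 ]
R2 := R2 − 3·R3
  [ 1  0  0  -3  0 ]
  [ 0  1  0   2  0 ]
  [ 0  0  1  -2  0 ]
  [ 0  0  0   0  1 ]
The reduced form has 4 nonzero rows.

rank = 4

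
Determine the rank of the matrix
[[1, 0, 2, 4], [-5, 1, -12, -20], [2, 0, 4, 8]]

r2 := r2 + 5·r1
r3 := r3 − 2·r1
The reduced form has 2 nonzero rows.

rank = 2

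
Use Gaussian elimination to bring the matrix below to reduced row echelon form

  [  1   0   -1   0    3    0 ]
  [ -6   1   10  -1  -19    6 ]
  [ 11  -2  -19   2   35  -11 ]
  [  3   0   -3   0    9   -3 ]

[[1, 0, -1, 0, 3, 0], [0, 1, 4, -1, -1, 0], [0, 0, 0, 0, 0, 1], [0, 0, 0, 0, 0, 0]]

R2 := R2 + 6·R1
  [  1   0   -1   0   3    0 ]
  [  0   1    4  -1  -1    6 ]
  [ 11  -2  -19   2  35  -11 ]
  [  3   0   -3   0   9   -3 ]
R3 := R3 − 11·R1
  [ 1   0  -1   0   3    0 ]
  [ 0   1   4  -1  -1    6 ]
  [ 0  -2  -8   2   2  -11 ]
  [ 3   0  -3   0   9   -3 ]
R4 := R4 − 3·R1
  [ 1   0  -1   0   3    0 ]
  [ 0   1   4  -1  -1    6 ]
  [ 0  -2  -8   2   2  -11 ]
  [ 0   0   0   0   0   -3 ]
R3 := R3 + 2·R2
  [ 1  0  -1   0   3   0 ]
  [ 0  1   4  -1  -1   6 ]
  [ 0  0   0   0   0   1 ]
  [ 0  0   0   0   0  -3 ]
R4 := R4 + 3·R3
  [ 1  0  -1   0   3  0 ]
  [ 0  1   4  -1  -1  6 ]
  [ 0  0   0   0   0  1 ]
  [ 0  0   0   0   0  0 ]
R2 := R2 − 6·R3
  [ 1  0  -1   0   3  0 ]
  [ 0  1   4  -1  -1  0 ]
  [ 0  0   0   0   0  1 ]
  [ 0  0   0   0   0  0 ]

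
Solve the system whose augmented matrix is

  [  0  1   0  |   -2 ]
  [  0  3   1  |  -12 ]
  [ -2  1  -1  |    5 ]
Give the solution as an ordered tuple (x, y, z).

(-1/2, -2, -6)

R1 <-> R3
  [ -2  1  -1  |    5 ]
  [  0  3   1  |  -12 ]
  [  0  1   0  |   -2 ]
R1 → -1/2·R1
  [ 1  -1/2  1/2  |  -5/2 ]
  [ 0     3    1  |   -12 ]
  [ 0     1    0  |    -2 ]
R2 → 1/3·R2
  [ 1  -1/2  1/2  |  -5/2 ]
  [ 0     1  1/3  |    -4 ]
  [ 0     1    0  |    -2 ]
R3 → R3 − R2
  [ 1  -1/2   1/2  |  -5/2 ]
  [ 0     1   1/3  |    -4 ]
  [ 0     0  -1/3  |     2 ]
R3 → -3·R3
  [ 1  -1/2  1/2  |  -5/2 ]
  [ 0     1  1/3  |    -4 ]
  [ 0     0    1  |    -6 ]
R2 → R2 − 1/3·R3
  [ 1  -1/2  1/2  |  -5/2 ]
  [ 0     1    0  |    -2 ]
  [ 0     0    1  |    -6 ]
R1 → R1 − 1/2·R3
  [ 1  -1/2  0  |  1/2 ]
  [ 0     1  0  |   -2 ]
  [ 0     0  1  |   -6 ]
R1 → R1 + 1/2·R2
  [ 1  0  0  |  -1/2 ]
  [ 0  1  0  |    -2 ]
  [ 0  0  1  |    -6 ]
Reading off the last column: x = -1/2, y = -2, z = -6.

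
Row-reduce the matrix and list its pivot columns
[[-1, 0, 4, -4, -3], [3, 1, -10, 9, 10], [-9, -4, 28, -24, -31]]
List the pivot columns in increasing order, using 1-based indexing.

1, 2

R1 → -1·R1
  [  1   0   -4    4    3 ]
  [  3   1  -10    9   10 ]
  [ -9  -4   28  -24  -31 ]
R2 → R2 − 3·R1
  [  1   0  -4    4    3 ]
  [  0   1   2   -3    1 ]
  [ -9  -4  28  -24  -31 ]
R3 → R3 + 9·R1
  [ 1   0  -4   4   3 ]
  [ 0   1   2  -3   1 ]
  [ 0  -4  -8  12  -4 ]
R3 → R3 + 4·R2
  [ 1  0  -4   4  3 ]
  [ 0  1   2  -3  1 ]
  [ 0  0   0   0  0 ]
Pivot columns are the columns containing a leading 1.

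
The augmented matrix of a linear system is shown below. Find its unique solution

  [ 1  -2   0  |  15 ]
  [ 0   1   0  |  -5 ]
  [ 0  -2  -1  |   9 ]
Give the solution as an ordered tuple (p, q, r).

(5, -5, 1)

R3 := R3 + 2·R2
  [ 1  -2   0  |  15 ]
  [ 0   1   0  |  -5 ]
  [ 0   0  -1  |  -1 ]
R3 := -1·R3
  [ 1  -2  0  |  15 ]
  [ 0   1  0  |  -5 ]
  [ 0   0  1  |   1 ]
R1 := R1 + 2·R2
  [ 1  0  0  |   5 ]
  [ 0  1  0  |  -5 ]
  [ 0  0  1  |   1 ]
Reading off the last column: p = 5, q = -5, r = 1.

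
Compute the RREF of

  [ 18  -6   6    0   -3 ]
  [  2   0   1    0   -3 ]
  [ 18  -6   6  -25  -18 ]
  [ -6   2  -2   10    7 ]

[[1, 0, 1/2, 0, -3/2], [0, 1, 1/2, 0, -4], [0, 0, 0, 1, 3/5], [0, 0, 0, 0, 0]]

Multiply ρ1 by 1/18.
  [  1  -1/3  1/3    0  -1/6 ]
  [  2     0    1    0    -3 ]
  [ 18    -6    6  -25   -18 ]
  [ -6     2   -2   10     7 ]
Subtract 2 times ρ1 from ρ2.
  [  1  -1/3  1/3    0  -1/6 ]
  [  0   2/3  1/3    0  -8/3 ]
  [ 18    -6    6  -25   -18 ]
  [ -6     2   -2   10     7 ]
Subtract 18 times ρ1 from ρ3.
  [  1  -1/3  1/3    0  -1/6 ]
  [  0   2/3  1/3    0  -8/3 ]
  [  0     0    0  -25   -15 ]
  [ -6     2   -2   10     7 ]
Add 6 times ρ1 to ρ4.
  [ 1  -1/3  1/3    0  -1/6 ]
  [ 0   2/3  1/3    0  -8/3 ]
  [ 0     0    0  -25   -15 ]
  [ 0     0    0   10     6 ]
Multiply ρ2 by 3/2.
  [ 1  -1/3  1/3    0  -1/6 ]
  [ 0     1  1/2    0    -4 ]
  [ 0     0    0  -25   -15 ]
  [ 0     0    0   10     6 ]
Multiply ρ3 by -1/25.
  [ 1  -1/3  1/3   0  -1/6 ]
  [ 0     1  1/2   0    -4 ]
  [ 0     0    0   1   3/5 ]
  [ 0     0    0  10     6 ]
Subtract 10 times ρ3 from ρ4.
  [ 1  -1/3  1/3  0  -1/6 ]
  [ 0     1  1/2  0    -4 ]
  [ 0     0    0  1   3/5 ]
  [ 0     0    0  0     0 ]
Add 1/3 times ρ2 to ρ1.
  [ 1  0  1/2  0  -3/2 ]
  [ 0  1  1/2  0    -4 ]
  [ 0  0    0  1   3/5 ]
  [ 0  0    0  0     0 ]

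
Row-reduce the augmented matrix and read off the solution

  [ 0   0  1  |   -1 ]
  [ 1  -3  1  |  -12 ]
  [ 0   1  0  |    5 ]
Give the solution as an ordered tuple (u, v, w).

(4, 5, -1)

R1 <=> R2
  [ 1  -3  1  |  -12 ]
  [ 0   0  1  |   -1 ]
  [ 0   1  0  |    5 ]
R2 <=> R3
  [ 1  -3  1  |  -12 ]
  [ 0   1  0  |    5 ]
  [ 0   0  1  |   -1 ]
R1 ← R1 − R3
  [ 1  -3  0  |  -11 ]
  [ 0   1  0  |    5 ]
  [ 0   0  1  |   -1 ]
R1 ← R1 + 3·R2
  [ 1  0  0  |   4 ]
  [ 0  1  0  |   5 ]
  [ 0  0  1  |  -1 ]
Reading off the last column: u = 4, v = 5, w = -1.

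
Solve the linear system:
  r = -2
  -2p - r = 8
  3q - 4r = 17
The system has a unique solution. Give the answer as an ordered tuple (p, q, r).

(-3, 3, -2)

Form the augmented matrix and row-reduce:
  [  0  0   1  |  -2 ]
  [ -2  0  -1  |   8 ]
  [  0  3  -4  |  17 ]
R1 <-> R2
R1 -> -1/2·R1
R2 <-> R3
R2 -> 1/3·R2
R2 -> R2 + 4/3·R3
R1 -> R1 − 1/2·R3
Reading off the last column: p = -3, q = 3, r = -2.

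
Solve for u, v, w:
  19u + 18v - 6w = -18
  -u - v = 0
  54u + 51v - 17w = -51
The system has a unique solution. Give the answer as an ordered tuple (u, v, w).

Form the augmented matrix and row-reduce:
  [ 19  18   -6  |  -18 ]
  [ -1  -1    0  |    0 ]
  [ 54  51  -17  |  -51 ]
r1 ← 1/19·r1
  [  1  18/19  -6/19  |  -18/19 ]
  [ -1     -1      0  |       0 ]
  [ 54     51    -17  |     -51 ]
r2 ← r2 + r1
  [  1  18/19  -6/19  |  -18/19 ]
  [  0  -1/19  -6/19  |  -18/19 ]
  [ 54     51    -17  |     -51 ]
r3 ← r3 − 54·r1
  [ 1  18/19  -6/19  |  -18/19 ]
  [ 0  -1/19  -6/19  |  -18/19 ]
  [ 0  -3/19   1/19  |    3/19 ]
r2 ← -19·r2
  [ 1  18/19  -6/19  |  -18/19 ]
  [ 0      1      6  |      18 ]
  [ 0  -3/19   1/19  |    3/19 ]
r3 ← r3 + 3/19·r2
  [ 1  18/19  -6/19  |  -18/19 ]
  [ 0      1      6  |      18 ]
  [ 0      0      1  |       3 ]
r2 ← r2 − 6·r3
  [ 1  18/19  -6/19  |  -18/19 ]
  [ 0      1      0  |       0 ]
  [ 0      0      1  |       3 ]
r1 ← r1 + 6/19·r3
  [ 1  18/19  0  |  0 ]
  [ 0      1  0  |  0 ]
  [ 0      0  1  |  3 ]
r1 ← r1 − 18/19·r2
  [ 1  0  0  |  0 ]
  [ 0  1  0  |  0 ]
  [ 0  0  1  |  3 ]
Reading off the last column: u = 0, v = 0, w = 3.

(0, 0, 3)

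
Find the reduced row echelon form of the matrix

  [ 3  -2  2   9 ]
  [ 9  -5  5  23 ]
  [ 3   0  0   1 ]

[[1, 0, 0, 1/3], [0, 1, -1, -4], [0, 0, 0, 0]]

r1 → 1/3·r1
  [ 1  -2/3  2/3   3 ]
  [ 9    -5    5  23 ]
  [ 3     0    0   1 ]
r2 → r2 − 9·r1
  [ 1  -2/3  2/3   3 ]
  [ 0     1   -1  -4 ]
  [ 3     0    0   1 ]
r3 → r3 − 3·r1
  [ 1  -2/3  2/3   3 ]
  [ 0     1   -1  -4 ]
  [ 0     2   -2  -8 ]
r3 → r3 − 2·r2
  [ 1  -2/3  2/3   3 ]
  [ 0     1   -1  -4 ]
  [ 0     0    0   0 ]
r1 → r1 + 2/3·r2
  [ 1  0   0  1/3 ]
  [ 0  1  -1   -4 ]
  [ 0  0   0    0 ]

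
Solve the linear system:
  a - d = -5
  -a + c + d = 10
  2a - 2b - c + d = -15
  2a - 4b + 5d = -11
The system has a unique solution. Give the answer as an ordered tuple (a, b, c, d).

(-6, -3/2, 5, -1)

Form the augmented matrix and row-reduce:
  [  1   0   0  -1  |   -5 ]
  [ -1   0   1   1  |   10 ]
  [  2  -2  -1   1  |  -15 ]
  [  2  -4   0   5  |  -11 ]
R2 ← R2 + R1
R3 ← R3 − 2·R1
R4 ← R4 − 2·R1
R2 ↔ R3
R2 ← -1/2·R2
R4 ← R4 + 4·R2
R4 ← R4 − 2·R3
R2 ← R2 + 3/2·R4
R1 ← R1 + R4
R2 ← R2 − 1/2·R3
Reading off the last column: a = -6, b = -3/2, c = 5, d = -1.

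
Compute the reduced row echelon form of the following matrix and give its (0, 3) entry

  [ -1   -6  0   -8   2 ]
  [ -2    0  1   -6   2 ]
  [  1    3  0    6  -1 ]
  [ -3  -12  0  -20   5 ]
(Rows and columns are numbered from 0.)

R1 := -1·R1
  [  1    6  0    8  -2 ]
  [ -2    0  1   -6   2 ]
  [  1    3  0    6  -1 ]
  [ -3  -12  0  -20   5 ]
R2 := R2 + 2·R1
  [  1    6  0    8  -2 ]
  [  0   12  1   10  -2 ]
  [  1    3  0    6  -1 ]
  [ -3  -12  0  -20   5 ]
R3 := R3 − R1
  [  1    6  0    8  -2 ]
  [  0   12  1   10  -2 ]
  [  0   -3  0   -2   1 ]
  [ -3  -12  0  -20   5 ]
R4 := R4 + 3·R1
  [ 1   6  0   8  -2 ]
  [ 0  12  1  10  -2 ]
  [ 0  -3  0  -2   1 ]
  [ 0   6  0   4  -1 ]
R2 := 1/12·R2
  [ 1   6     0    8    -2 ]
  [ 0   1  1/12  5/6  -1/6 ]
  [ 0  -3     0   -2     1 ]
  [ 0   6     0    4    -1 ]
R3 := R3 + 3·R2
  [ 1  6     0    8    -2 ]
  [ 0  1  1/12  5/6  -1/6 ]
  [ 0  0   1/4  1/2   1/2 ]
  [ 0  6     0    4    -1 ]
R4 := R4 − 6·R2
  [ 1  6     0    8    -2 ]
  [ 0  1  1/12  5/6  -1/6 ]
  [ 0  0   1/4  1/2   1/2 ]
  [ 0  0  -1/2   -1     0 ]
R3 := 4·R3
  [ 1  6     0    8    -2 ]
  [ 0  1  1/12  5/6  -1/6 ]
  [ 0  0     1    2     2 ]
  [ 0  0  -1/2   -1     0 ]
R4 := R4 + 1/2·R3
  [ 1  6     0    8    -2 ]
  [ 0  1  1/12  5/6  -1/6 ]
  [ 0  0     1    2     2 ]
  [ 0  0     0    0     1 ]
R3 := R3 − 2·R4
  [ 1  6     0    8    -2 ]
  [ 0  1  1/12  5/6  -1/6 ]
  [ 0  0     1    2     0 ]
  [ 0  0     0    0     1 ]
R2 := R2 + 1/6·R4
  [ 1  6     0    8  -2 ]
  [ 0  1  1/12  5/6   0 ]
  [ 0  0     1    2   0 ]
  [ 0  0     0    0   1 ]
R1 := R1 + 2·R4
  [ 1  6     0    8  0 ]
  [ 0  1  1/12  5/6  0 ]
  [ 0  0     1    2  0 ]
  [ 0  0     0    0  1 ]
R2 := R2 − 1/12·R3
  [ 1  6  0    8  0 ]
  [ 0  1  0  2/3  0 ]
  [ 0  0  1    2  0 ]
  [ 0  0  0    0  1 ]
R1 := R1 − 6·R2
  [ 1  0  0    4  0 ]
  [ 0  1  0  2/3  0 ]
  [ 0  0  1    2  0 ]
  [ 0  0  0    0  1 ]

4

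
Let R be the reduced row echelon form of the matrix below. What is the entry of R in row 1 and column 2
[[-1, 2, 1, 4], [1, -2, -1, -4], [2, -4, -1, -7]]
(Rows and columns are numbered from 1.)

ρ1 → -1·ρ1
  [ 1  -2  -1  -4 ]
  [ 1  -2  -1  -4 ]
  [ 2  -4  -1  -7 ]
ρ2 → ρ2 − ρ1
  [ 1  -2  -1  -4 ]
  [ 0   0   0   0 ]
  [ 2  -4  -1  -7 ]
ρ3 → ρ3 − 2·ρ1
  [ 1  -2  -1  -4 ]
  [ 0   0   0   0 ]
  [ 0   0   1   1 ]
ρ2 <-> ρ3
  [ 1  -2  -1  -4 ]
  [ 0   0   1   1 ]
  [ 0   0   0   0 ]
ρ1 → ρ1 + ρ2
  [ 1  -2  0  -3 ]
  [ 0   0  1   1 ]
  [ 0   0  0   0 ]

-2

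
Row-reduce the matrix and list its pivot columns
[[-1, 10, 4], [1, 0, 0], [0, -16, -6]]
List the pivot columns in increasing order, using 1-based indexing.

1, 2, 3

ρ1 := -1·ρ1
ρ2 := ρ2 − ρ1
ρ2 := 1/10·ρ2
ρ3 := ρ3 + 16·ρ2
ρ3 := 5/2·ρ3
ρ2 := ρ2 − 2/5·ρ3
ρ1 := ρ1 + 4·ρ3
ρ1 := ρ1 + 10·ρ2
Pivot columns are the columns containing a leading 1.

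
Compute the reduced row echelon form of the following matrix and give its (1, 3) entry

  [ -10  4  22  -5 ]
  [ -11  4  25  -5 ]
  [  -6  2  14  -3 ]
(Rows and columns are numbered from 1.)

-3

Multiply R1 by -1/10.
Add 11 times R1 to R2.
Add 6 times R1 to R3.
Multiply R2 by -5/2.
Add 2/5 times R2 to R3.
Multiply R3 by -2.
Add 5/4 times R3 to R2.
Subtract 1/2 times R3 from R1.
Add 2/5 times R2 to R1.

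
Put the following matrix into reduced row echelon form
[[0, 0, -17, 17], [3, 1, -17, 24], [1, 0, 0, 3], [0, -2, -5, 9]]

[[1, 0, 0, 3], [0, 1, 0, -2], [0, 0, 1, -1], [0, 0, 0, 0]]

r1 <=> r2
r1 → 1/3·r1
r3 → r3 − r1
r2 <=> r3
r2 → -3·r2
r4 → r4 + 2·r2
r3 → -1/17·r3
r4 → r4 + 39·r3
r2 → r2 + 17·r3
r1 → r1 + 17/3·r3
r1 → r1 − 1/3·r2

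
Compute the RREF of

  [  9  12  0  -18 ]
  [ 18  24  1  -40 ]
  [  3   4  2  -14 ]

[[1, 4/3, 0, -2], [0, 0, 1, -4], [0, 0, 0, 0]]

R1 := 1/9·R1
R2 := R2 − 18·R1
R3 := R3 − 3·R1
R3 := R3 − 2·R2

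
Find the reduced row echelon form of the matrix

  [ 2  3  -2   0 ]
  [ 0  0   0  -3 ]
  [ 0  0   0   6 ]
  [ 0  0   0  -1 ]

[[1, 3/2, -1, 0], [0, 0, 0, 1], [0, 0, 0, 0], [0, 0, 0, 0]]

r1 := 1/2·r1
  [ 1  3/2  -1   0 ]
  [ 0    0   0  -3 ]
  [ 0    0   0   6 ]
  [ 0    0   0  -1 ]
r2 := -1/3·r2
  [ 1  3/2  -1   0 ]
  [ 0    0   0   1 ]
  [ 0    0   0   6 ]
  [ 0    0   0  -1 ]
r3 := r3 − 6·r2
  [ 1  3/2  -1   0 ]
  [ 0    0   0   1 ]
  [ 0    0   0   0 ]
  [ 0    0   0  -1 ]
r4 := r4 + r2
  [ 1  3/2  -1  0 ]
  [ 0    0   0  1 ]
  [ 0    0   0  0 ]
  [ 0    0   0  0 ]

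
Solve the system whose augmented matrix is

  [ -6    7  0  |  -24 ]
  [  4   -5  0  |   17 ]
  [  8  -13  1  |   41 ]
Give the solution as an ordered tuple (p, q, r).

(1/2, -3, -2)

ρ1 := -1/6·ρ1
  [ 1  -7/6  0  |   4 ]
  [ 4    -5  0  |  17 ]
  [ 8   -13  1  |  41 ]
ρ2 := ρ2 − 4·ρ1
  [ 1  -7/6  0  |   4 ]
  [ 0  -1/3  0  |   1 ]
  [ 8   -13  1  |  41 ]
ρ3 := ρ3 − 8·ρ1
  [ 1   -7/6  0  |  4 ]
  [ 0   -1/3  0  |  1 ]
  [ 0  -11/3  1  |  9 ]
ρ2 := -3·ρ2
  [ 1   -7/6  0  |   4 ]
  [ 0      1  0  |  -3 ]
  [ 0  -11/3  1  |   9 ]
ρ3 := ρ3 + 11/3·ρ2
  [ 1  -7/6  0  |   4 ]
  [ 0     1  0  |  -3 ]
  [ 0     0  1  |  -2 ]
ρ1 := ρ1 + 7/6·ρ2
  [ 1  0  0  |  1/2 ]
  [ 0  1  0  |   -3 ]
  [ 0  0  1  |   -2 ]
Reading off the last column: p = 1/2, q = -3, r = -2.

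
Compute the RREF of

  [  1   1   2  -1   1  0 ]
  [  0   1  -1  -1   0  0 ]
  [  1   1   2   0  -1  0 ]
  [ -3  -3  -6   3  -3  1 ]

r3 → r3 − r1
  [  1   1   2  -1   1  0 ]
  [  0   1  -1  -1   0  0 ]
  [  0   0   0   1  -2  0 ]
  [ -3  -3  -6   3  -3  1 ]
r4 → r4 + 3·r1
  [ 1  1   2  -1   1  0 ]
  [ 0  1  -1  -1   0  0 ]
  [ 0  0   0   1  -2  0 ]
  [ 0  0   0   0   0  1 ]
r2 → r2 + r3
  [ 1  1   2  -1   1  0 ]
  [ 0  1  -1   0  -2  0 ]
  [ 0  0   0   1  -2  0 ]
  [ 0  0   0   0   0  1 ]
r1 → r1 + r3
  [ 1  1   2  0  -1  0 ]
  [ 0  1  -1  0  -2  0 ]
  [ 0  0   0  1  -2  0 ]
  [ 0  0   0  0   0  1 ]
r1 → r1 − r2
  [ 1  0   3  0   1  0 ]
  [ 0  1  -1  0  -2  0 ]
  [ 0  0   0  1  -2  0 ]
  [ 0  0   0  0   0  1 ]

[[1, 0, 3, 0, 1, 0], [0, 1, -1, 0, -2, 0], [0, 0, 0, 1, -2, 0], [0, 0, 0, 0, 0, 1]]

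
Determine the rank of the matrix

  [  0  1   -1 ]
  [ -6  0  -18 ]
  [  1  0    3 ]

rank = 2

R1 ↔ R2
  [ -6  0  -18 ]
  [  0  1   -1 ]
  [  1  0    3 ]
R1 := -1/6·R1
  [ 1  0   3 ]
  [ 0  1  -1 ]
  [ 1  0   3 ]
R3 := R3 − R1
  [ 1  0   3 ]
  [ 0  1  -1 ]
  [ 0  0   0 ]
The reduced form has 2 nonzero rows.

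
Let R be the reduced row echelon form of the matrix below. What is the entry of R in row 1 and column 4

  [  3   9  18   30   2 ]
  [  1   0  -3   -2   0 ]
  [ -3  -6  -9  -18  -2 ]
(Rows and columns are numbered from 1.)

-2

ρ1 -> 1/3·ρ1
  [  1   3   6   10  2/3 ]
  [  1   0  -3   -2    0 ]
  [ -3  -6  -9  -18   -2 ]
ρ2 -> ρ2 − ρ1
  [  1   3   6   10   2/3 ]
  [  0  -3  -9  -12  -2/3 ]
  [ -3  -6  -9  -18    -2 ]
ρ3 -> ρ3 + 3·ρ1
  [ 1   3   6   10   2/3 ]
  [ 0  -3  -9  -12  -2/3 ]
  [ 0   3   9   12     0 ]
ρ2 -> -1/3·ρ2
  [ 1  3  6  10  2/3 ]
  [ 0  1  3   4  2/9 ]
  [ 0  3  9  12    0 ]
ρ3 -> ρ3 − 3·ρ2
  [ 1  3  6  10   2/3 ]
  [ 0  1  3   4   2/9 ]
  [ 0  0  0   0  -2/3 ]
ρ3 -> -3/2·ρ3
  [ 1  3  6  10  2/3 ]
  [ 0  1  3   4  2/9 ]
  [ 0  0  0   0    1 ]
ρ2 -> ρ2 − 2/9·ρ3
  [ 1  3  6  10  2/3 ]
  [ 0  1  3   4    0 ]
  [ 0  0  0   0    1 ]
ρ1 -> ρ1 − 2/3·ρ3
  [ 1  3  6  10  0 ]
  [ 0  1  3   4  0 ]
  [ 0  0  0   0  1 ]
ρ1 -> ρ1 − 3·ρ2
  [ 1  0  -3  -2  0 ]
  [ 0  1   3   4  0 ]
  [ 0  0   0   0  1 ]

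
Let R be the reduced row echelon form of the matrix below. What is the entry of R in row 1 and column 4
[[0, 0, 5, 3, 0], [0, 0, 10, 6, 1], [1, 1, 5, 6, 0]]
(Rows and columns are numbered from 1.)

Swap r1 and r3.
  [ 1  1   5  6  0 ]
  [ 0  0  10  6  1 ]
  [ 0  0   5  3  0 ]
Multiply r2 by 1/10.
  [ 1  1  5    6     0 ]
  [ 0  0  1  3/5  1/10 ]
  [ 0  0  5    3     0 ]
Subtract 5 times r2 from r3.
  [ 1  1  5    6     0 ]
  [ 0  0  1  3/5  1/10 ]
  [ 0  0  0    0  -1/2 ]
Multiply r3 by -2.
  [ 1  1  5    6     0 ]
  [ 0  0  1  3/5  1/10 ]
  [ 0  0  0    0     1 ]
Subtract 1/10 times r3 from r2.
  [ 1  1  5    6  0 ]
  [ 0  0  1  3/5  0 ]
  [ 0  0  0    0  1 ]
Subtract 5 times r2 from r1.
  [ 1  1  0    3  0 ]
  [ 0  0  1  3/5  0 ]
  [ 0  0  0    0  1 ]

3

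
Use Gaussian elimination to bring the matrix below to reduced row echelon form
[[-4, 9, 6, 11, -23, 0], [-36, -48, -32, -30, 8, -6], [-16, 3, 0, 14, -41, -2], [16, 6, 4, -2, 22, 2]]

R1 := -1/4·R1
  [   1  -9/4  -3/2  -11/4  23/4   0 ]
  [ -36   -48   -32    -30     8  -6 ]
  [ -16     3     0     14   -41  -2 ]
  [  16     6     4     -2    22   2 ]
R2 := R2 + 36·R1
  [   1  -9/4  -3/2  -11/4  23/4   0 ]
  [   0  -129   -86   -129   215  -6 ]
  [ -16     3     0     14   -41  -2 ]
  [  16     6     4     -2    22   2 ]
R3 := R3 + 16·R1
  [  1  -9/4  -3/2  -11/4  23/4   0 ]
  [  0  -129   -86   -129   215  -6 ]
  [  0   -33   -24    -30    51  -2 ]
  [ 16     6     4     -2    22   2 ]
R4 := R4 − 16·R1
  [ 1  -9/4  -3/2  -11/4  23/4   0 ]
  [ 0  -129   -86   -129   215  -6 ]
  [ 0   -33   -24    -30    51  -2 ]
  [ 0    42    28     42   -70   2 ]
R2 := -1/129·R2
  [ 1  -9/4  -3/2  -11/4  23/4     0 ]
  [ 0     1   2/3      1  -5/3  2/43 ]
  [ 0   -33   -24    -30    51    -2 ]
  [ 0    42    28     42   -70     2 ]
R3 := R3 + 33·R2
  [ 1  -9/4  -3/2  -11/4  23/4       0 ]
  [ 0     1   2/3      1  -5/3    2/43 ]
  [ 0     0    -2      3    -4  -20/43 ]
  [ 0    42    28     42   -70       2 ]
R4 := R4 − 42·R2
  [ 1  -9/4  -3/2  -11/4  23/4       0 ]
  [ 0     1   2/3      1  -5/3    2/43 ]
  [ 0     0    -2      3    -4  -20/43 ]
  [ 0     0     0      0     0    2/43 ]
R3 := -1/2·R3
  [ 1  -9/4  -3/2  -11/4  23/4      0 ]
  [ 0     1   2/3      1  -5/3   2/43 ]
  [ 0     0     1   -3/2     2  10/43 ]
  [ 0     0     0      0     0   2/43 ]
R4 := 43/2·R4
  [ 1  -9/4  -3/2  -11/4  23/4      0 ]
  [ 0     1   2/3      1  -5/3   2/43 ]
  [ 0     0     1   -3/2     2  10/43 ]
  [ 0     0     0      0     0      1 ]
R3 := R3 − 10/43·R4
  [ 1  -9/4  -3/2  -11/4  23/4     0 ]
  [ 0     1   2/3      1  -5/3  2/43 ]
  [ 0     0     1   -3/2     2     0 ]
  [ 0     0     0      0     0     1 ]
R2 := R2 − 2/43·R4
  [ 1  -9/4  -3/2  -11/4  23/4  0 ]
  [ 0     1   2/3      1  -5/3  0 ]
  [ 0     0     1   -3/2     2  0 ]
  [ 0     0     0      0     0  1 ]
R2 := R2 − 2/3·R3
  [ 1  -9/4  -3/2  -11/4  23/4  0 ]
  [ 0     1     0      2    -3  0 ]
  [ 0     0     1   -3/2     2  0 ]
  [ 0     0     0      0     0  1 ]
R1 := R1 + 3/2·R3
  [ 1  -9/4  0    -5  35/4  0 ]
  [ 0     1  0     2    -3  0 ]
  [ 0     0  1  -3/2     2  0 ]
  [ 0     0  0     0     0  1 ]
R1 := R1 + 9/4·R2
  [ 1  0  0  -1/2   2  0 ]
  [ 0  1  0     2  -3  0 ]
  [ 0  0  1  -3/2   2  0 ]
  [ 0  0  0     0   0  1 ]

[[1, 0, 0, -1/2, 2, 0], [0, 1, 0, 2, -3, 0], [0, 0, 1, -3/2, 2, 0], [0, 0, 0, 0, 0, 1]]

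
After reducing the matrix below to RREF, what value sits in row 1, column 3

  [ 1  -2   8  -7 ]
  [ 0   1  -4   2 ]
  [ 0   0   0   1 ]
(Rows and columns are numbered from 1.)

0

ρ2 -> ρ2 − 2·ρ3
  [ 1  -2   8  -7 ]
  [ 0   1  -4   0 ]
  [ 0   0   0   1 ]
ρ1 -> ρ1 + 7·ρ3
  [ 1  -2   8  0 ]
  [ 0   1  -4  0 ]
  [ 0   0   0  1 ]
ρ1 -> ρ1 + 2·ρ2
  [ 1  0   0  0 ]
  [ 0  1  -4  0 ]
  [ 0  0   0  1 ]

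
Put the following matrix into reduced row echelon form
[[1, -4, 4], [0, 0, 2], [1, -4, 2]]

[[1, -4, 0], [0, 0, 1], [0, 0, 0]]

R3 ← R3 − R1
  [ 1  -4   4 ]
  [ 0   0   2 ]
  [ 0   0  -2 ]
R2 ← 1/2·R2
  [ 1  -4   4 ]
  [ 0   0   1 ]
  [ 0   0  -2 ]
R3 ← R3 + 2·R2
  [ 1  -4  4 ]
  [ 0   0  1 ]
  [ 0   0  0 ]
R1 ← R1 − 4·R2
  [ 1  -4  0 ]
  [ 0   0  1 ]
  [ 0   0  0 ]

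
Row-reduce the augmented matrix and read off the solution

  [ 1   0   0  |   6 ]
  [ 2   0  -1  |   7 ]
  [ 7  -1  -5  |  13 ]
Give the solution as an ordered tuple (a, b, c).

(6, 4, 5)

R2 → R2 − 2·R1
  [ 1   0   0  |   6 ]
  [ 0   0  -1  |  -5 ]
  [ 7  -1  -5  |  13 ]
R3 → R3 − 7·R1
  [ 1   0   0  |    6 ]
  [ 0   0  -1  |   -5 ]
  [ 0  -1  -5  |  -29 ]
R2 <-> R3
  [ 1   0   0  |    6 ]
  [ 0  -1  -5  |  -29 ]
  [ 0   0  -1  |   -5 ]
R2 → -1·R2
  [ 1  0   0  |   6 ]
  [ 0  1   5  |  29 ]
  [ 0  0  -1  |  -5 ]
R3 → -1·R3
  [ 1  0  0  |   6 ]
  [ 0  1  5  |  29 ]
  [ 0  0  1  |   5 ]
R2 → R2 − 5·R3
  [ 1  0  0  |  6 ]
  [ 0  1  0  |  4 ]
  [ 0  0  1  |  5 ]
Reading off the last column: a = 6, b = 4, c = 5.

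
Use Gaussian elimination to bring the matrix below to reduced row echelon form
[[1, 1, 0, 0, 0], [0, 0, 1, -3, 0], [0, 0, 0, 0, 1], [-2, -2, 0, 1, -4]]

R4 := R4 + 2·R1
  [ 1  1  0   0   0 ]
  [ 0  0  1  -3   0 ]
  [ 0  0  0   0   1 ]
  [ 0  0  0   1  -4 ]
R3 <-> R4
  [ 1  1  0   0   0 ]
  [ 0  0  1  -3   0 ]
  [ 0  0  0   1  -4 ]
  [ 0  0  0   0   1 ]
R3 := R3 + 4·R4
  [ 1  1  0   0  0 ]
  [ 0  0  1  -3  0 ]
  [ 0  0  0   1  0 ]
  [ 0  0  0   0  1 ]
R2 := R2 + 3·R3
  [ 1  1  0  0  0 ]
  [ 0  0  1  0  0 ]
  [ 0  0  0  1  0 ]
  [ 0  0  0  0  1 ]

[[1, 1, 0, 0, 0], [0, 0, 1, 0, 0], [0, 0, 0, 1, 0], [0, 0, 0, 0, 1]]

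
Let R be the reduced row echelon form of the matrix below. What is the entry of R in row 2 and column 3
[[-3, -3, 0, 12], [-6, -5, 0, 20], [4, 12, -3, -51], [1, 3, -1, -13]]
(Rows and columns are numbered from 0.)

1

Multiply R1 by -1/3.
Add 6 times R1 to R2.
Subtract 4 times R1 from R3.
Subtract R1 from R4.
Subtract 8 times R2 from R3.
Subtract 2 times R2 from R4.
Multiply R3 by -1/3.
Add R3 to R4.
Subtract R2 from R1.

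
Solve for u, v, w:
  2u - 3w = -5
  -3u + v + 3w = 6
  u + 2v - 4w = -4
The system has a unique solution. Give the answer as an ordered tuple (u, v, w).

(2, 3, 3)

Form the augmented matrix and row-reduce:
  [  2  0  -3  |  -5 ]
  [ -3  1   3  |   6 ]
  [  1  2  -4  |  -4 ]
r1 -> 1/2·r1
  [  1  0  -3/2  |  -5/2 ]
  [ -3  1     3  |     6 ]
  [  1  2    -4  |    -4 ]
r2 -> r2 + 3·r1
  [ 1  0  -3/2  |  -5/2 ]
  [ 0  1  -3/2  |  -3/2 ]
  [ 1  2    -4  |    -4 ]
r3 -> r3 − r1
  [ 1  0  -3/2  |  -5/2 ]
  [ 0  1  -3/2  |  -3/2 ]
  [ 0  2  -5/2  |  -3/2 ]
r3 -> r3 − 2·r2
  [ 1  0  -3/2  |  -5/2 ]
  [ 0  1  -3/2  |  -3/2 ]
  [ 0  0   1/2  |   3/2 ]
r3 -> 2·r3
  [ 1  0  -3/2  |  -5/2 ]
  [ 0  1  -3/2  |  -3/2 ]
  [ 0  0     1  |     3 ]
r2 -> r2 + 3/2·r3
  [ 1  0  -3/2  |  -5/2 ]
  [ 0  1     0  |     3 ]
  [ 0  0     1  |     3 ]
r1 -> r1 + 3/2·r3
  [ 1  0  0  |  2 ]
  [ 0  1  0  |  3 ]
  [ 0  0  1  |  3 ]
Reading off the last column: u = 2, v = 3, w = 3.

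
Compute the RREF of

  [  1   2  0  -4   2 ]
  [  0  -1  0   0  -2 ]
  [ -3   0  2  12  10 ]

ρ3 := ρ3 + 3·ρ1
  [ 1   2  0  -4   2 ]
  [ 0  -1  0   0  -2 ]
  [ 0   6  2   0  16 ]
ρ2 := -1·ρ2
  [ 1  2  0  -4   2 ]
  [ 0  1  0   0   2 ]
  [ 0  6  2   0  16 ]
ρ3 := ρ3 − 6·ρ2
  [ 1  2  0  -4  2 ]
  [ 0  1  0   0  2 ]
  [ 0  0  2   0  4 ]
ρ3 := 1/2·ρ3
  [ 1  2  0  -4  2 ]
  [ 0  1  0   0  2 ]
  [ 0  0  1   0  2 ]
ρ1 := ρ1 − 2·ρ2
  [ 1  0  0  -4  -2 ]
  [ 0  1  0   0   2 ]
  [ 0  0  1   0   2 ]

[[1, 0, 0, -4, -2], [0, 1, 0, 0, 2], [0, 0, 1, 0, 2]]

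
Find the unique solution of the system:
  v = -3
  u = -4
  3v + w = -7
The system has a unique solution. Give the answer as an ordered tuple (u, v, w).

(-4, -3, 2)

Form the augmented matrix and row-reduce:
  [ 0  1  0  |  -3 ]
  [ 1  0  0  |  -4 ]
  [ 0  3  1  |  -7 ]
ρ1 <-> ρ2
  [ 1  0  0  |  -4 ]
  [ 0  1  0  |  -3 ]
  [ 0  3  1  |  -7 ]
ρ3 → ρ3 − 3·ρ2
  [ 1  0  0  |  -4 ]
  [ 0  1  0  |  -3 ]
  [ 0  0  1  |   2 ]
Reading off the last column: u = -4, v = -3, w = 2.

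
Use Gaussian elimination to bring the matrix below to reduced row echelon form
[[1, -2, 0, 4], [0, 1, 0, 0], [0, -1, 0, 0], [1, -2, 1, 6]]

Subtract R1 from R4.
Add R2 to R3.
Swap R3 and R4.
Add 2 times R2 to R1.

[[1, 0, 0, 4], [0, 1, 0, 0], [0, 0, 1, 2], [0, 0, 0, 0]]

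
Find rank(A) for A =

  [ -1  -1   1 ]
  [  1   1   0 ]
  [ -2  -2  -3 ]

rank = 2

R1 -> -1·R1
  [  1   1  -1 ]
  [  1   1   0 ]
  [ -2  -2  -3 ]
R2 -> R2 − R1
  [  1   1  -1 ]
  [  0   0   1 ]
  [ -2  -2  -3 ]
R3 -> R3 + 2·R1
  [ 1  1  -1 ]
  [ 0  0   1 ]
  [ 0  0  -5 ]
R3 -> R3 + 5·R2
  [ 1  1  -1 ]
  [ 0  0   1 ]
  [ 0  0   0 ]
R1 -> R1 + R2
  [ 1  1  0 ]
  [ 0  0  1 ]
  [ 0  0  0 ]
The reduced form has 2 nonzero rows.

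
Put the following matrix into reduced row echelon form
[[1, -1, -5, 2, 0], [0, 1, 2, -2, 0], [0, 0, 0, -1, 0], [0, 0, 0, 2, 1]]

R3 → -1·R3
  [ 1  -1  -5   2  0 ]
  [ 0   1   2  -2  0 ]
  [ 0   0   0   1  0 ]
  [ 0   0   0   2  1 ]
R4 → R4 − 2·R3
  [ 1  -1  -5   2  0 ]
  [ 0   1   2  -2  0 ]
  [ 0   0   0   1  0 ]
  [ 0   0   0   0  1 ]
R2 → R2 + 2·R3
  [ 1  -1  -5  2  0 ]
  [ 0   1   2  0  0 ]
  [ 0   0   0  1  0 ]
  [ 0   0   0  0  1 ]
R1 → R1 − 2·R3
  [ 1  -1  -5  0  0 ]
  [ 0   1   2  0  0 ]
  [ 0   0   0  1  0 ]
  [ 0   0   0  0  1 ]
R1 → R1 + R2
  [ 1  0  -3  0  0 ]
  [ 0  1   2  0  0 ]
  [ 0  0   0  1  0 ]
  [ 0  0   0  0  1 ]

[[1, 0, -3, 0, 0], [0, 1, 2, 0, 0], [0, 0, 0, 1, 0], [0, 0, 0, 0, 1]]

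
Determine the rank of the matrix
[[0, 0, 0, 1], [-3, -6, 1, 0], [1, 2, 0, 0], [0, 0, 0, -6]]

R1 <-> R2
R1 := -1/3·R1
R3 := R3 − R1
R2 <-> R3
R2 := 3·R2
R4 := R4 + 6·R3
R1 := R1 + 1/3·R2
The reduced form has 3 nonzero rows.

rank = 3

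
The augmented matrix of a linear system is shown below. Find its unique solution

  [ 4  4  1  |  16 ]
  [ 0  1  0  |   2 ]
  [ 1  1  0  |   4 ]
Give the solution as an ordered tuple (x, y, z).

ρ1 := 1/4·ρ1
  [ 1  1  1/4  |  4 ]
  [ 0  1    0  |  2 ]
  [ 1  1    0  |  4 ]
ρ3 := ρ3 − ρ1
  [ 1  1   1/4  |  4 ]
  [ 0  1     0  |  2 ]
  [ 0  0  -1/4  |  0 ]
ρ3 := -4·ρ3
  [ 1  1  1/4  |  4 ]
  [ 0  1    0  |  2 ]
  [ 0  0    1  |  0 ]
ρ1 := ρ1 − 1/4·ρ3
  [ 1  1  0  |  4 ]
  [ 0  1  0  |  2 ]
  [ 0  0  1  |  0 ]
ρ1 := ρ1 − ρ2
  [ 1  0  0  |  2 ]
  [ 0  1  0  |  2 ]
  [ 0  0  1  |  0 ]
Reading off the last column: x = 2, y = 2, z = 0.

(2, 2, 0)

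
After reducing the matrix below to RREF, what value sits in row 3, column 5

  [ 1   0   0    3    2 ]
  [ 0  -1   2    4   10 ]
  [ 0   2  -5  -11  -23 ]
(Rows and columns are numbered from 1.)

Multiply ρ2 by -1.
  [ 1  0   0    3    2 ]
  [ 0  1  -2   -4  -10 ]
  [ 0  2  -5  -11  -23 ]
Subtract 2 times ρ2 from ρ3.
  [ 1  0   0   3    2 ]
  [ 0  1  -2  -4  -10 ]
  [ 0  0  -1  -3   -3 ]
Multiply ρ3 by -1.
  [ 1  0   0   3    2 ]
  [ 0  1  -2  -4  -10 ]
  [ 0  0   1   3    3 ]
Add 2 times ρ3 to ρ2.
  [ 1  0  0  3   2 ]
  [ 0  1  0  2  -4 ]
  [ 0  0  1  3   3 ]

3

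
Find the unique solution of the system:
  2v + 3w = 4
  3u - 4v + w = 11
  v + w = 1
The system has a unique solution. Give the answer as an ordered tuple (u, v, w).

(5/3, -1, 2)

Form the augmented matrix and row-reduce:
  [ 0   2  3  |   4 ]
  [ 3  -4  1  |  11 ]
  [ 0   1  1  |   1 ]
ρ1 <=> ρ2
  [ 3  -4  1  |  11 ]
  [ 0   2  3  |   4 ]
  [ 0   1  1  |   1 ]
ρ1 → 1/3·ρ1
  [ 1  -4/3  1/3  |  11/3 ]
  [ 0     2    3  |     4 ]
  [ 0     1    1  |     1 ]
ρ2 → 1/2·ρ2
  [ 1  -4/3  1/3  |  11/3 ]
  [ 0     1  3/2  |     2 ]
  [ 0     1    1  |     1 ]
ρ3 → ρ3 − ρ2
  [ 1  -4/3   1/3  |  11/3 ]
  [ 0     1   3/2  |     2 ]
  [ 0     0  -1/2  |    -1 ]
ρ3 → -2·ρ3
  [ 1  -4/3  1/3  |  11/3 ]
  [ 0     1  3/2  |     2 ]
  [ 0     0    1  |     2 ]
ρ2 → ρ2 − 3/2·ρ3
  [ 1  -4/3  1/3  |  11/3 ]
  [ 0     1    0  |    -1 ]
  [ 0     0    1  |     2 ]
ρ1 → ρ1 − 1/3·ρ3
  [ 1  -4/3  0  |   3 ]
  [ 0     1  0  |  -1 ]
  [ 0     0  1  |   2 ]
ρ1 → ρ1 + 4/3·ρ2
  [ 1  0  0  |  5/3 ]
  [ 0  1  0  |   -1 ]
  [ 0  0  1  |    2 ]
Reading off the last column: u = 5/3, v = -1, w = 2.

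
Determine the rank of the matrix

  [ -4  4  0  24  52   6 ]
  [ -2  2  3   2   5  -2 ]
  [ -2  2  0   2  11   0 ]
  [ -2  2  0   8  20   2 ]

rank = 4

R1 -> -1/4·R1
  [  1  -1  0  -6  -13  -3/2 ]
  [ -2   2  3   2    5    -2 ]
  [ -2   2  0   2   11     0 ]
  [ -2   2  0   8   20     2 ]
R2 -> R2 + 2·R1
  [  1  -1  0   -6  -13  -3/2 ]
  [  0   0  3  -10  -21    -5 ]
  [ -2   2  0    2   11     0 ]
  [ -2   2  0    8   20     2 ]
R3 -> R3 + 2·R1
  [  1  -1  0   -6  -13  -3/2 ]
  [  0   0  3  -10  -21    -5 ]
  [  0   0  0  -10  -15    -3 ]
  [ -2   2  0    8   20     2 ]
R4 -> R4 + 2·R1
  [ 1  -1  0   -6  -13  -3/2 ]
  [ 0   0  3  -10  -21    -5 ]
  [ 0   0  0  -10  -15    -3 ]
  [ 0   0  0   -4   -6    -1 ]
R2 -> 1/3·R2
  [ 1  -1  0     -6  -13  -3/2 ]
  [ 0   0  1  -10/3   -7  -5/3 ]
  [ 0   0  0    -10  -15    -3 ]
  [ 0   0  0     -4   -6    -1 ]
R3 -> -1/10·R3
  [ 1  -1  0     -6  -13  -3/2 ]
  [ 0   0  1  -10/3   -7  -5/3 ]
  [ 0   0  0      1  3/2  3/10 ]
  [ 0   0  0     -4   -6    -1 ]
R4 -> R4 + 4·R3
  [ 1  -1  0     -6  -13  -3/2 ]
  [ 0   0  1  -10/3   -7  -5/3 ]
  [ 0   0  0      1  3/2  3/10 ]
  [ 0   0  0      0    0   1/5 ]
R4 -> 5·R4
  [ 1  -1  0     -6  -13  -3/2 ]
  [ 0   0  1  -10/3   -7  -5/3 ]
  [ 0   0  0      1  3/2  3/10 ]
  [ 0   0  0      0    0     1 ]
R3 -> R3 − 3/10·R4
  [ 1  -1  0     -6  -13  -3/2 ]
  [ 0   0  1  -10/3   -7  -5/3 ]
  [ 0   0  0      1  3/2     0 ]
  [ 0   0  0      0    0     1 ]
R2 -> R2 + 5/3·R4
  [ 1  -1  0     -6  -13  -3/2 ]
  [ 0   0  1  -10/3   -7     0 ]
  [ 0   0  0      1  3/2     0 ]
  [ 0   0  0      0    0     1 ]
R1 -> R1 + 3/2·R4
  [ 1  -1  0     -6  -13  0 ]
  [ 0   0  1  -10/3   -7  0 ]
  [ 0   0  0      1  3/2  0 ]
  [ 0   0  0      0    0  1 ]
R2 -> R2 + 10/3·R3
  [ 1  -1  0  -6  -13  0 ]
  [ 0   0  1   0   -2  0 ]
  [ 0   0  0   1  3/2  0 ]
  [ 0   0  0   0    0  1 ]
R1 -> R1 + 6·R3
  [ 1  -1  0  0   -4  0 ]
  [ 0   0  1  0   -2  0 ]
  [ 0   0  0  1  3/2  0 ]
  [ 0   0  0  0    0  1 ]
The reduced form has 4 nonzero rows.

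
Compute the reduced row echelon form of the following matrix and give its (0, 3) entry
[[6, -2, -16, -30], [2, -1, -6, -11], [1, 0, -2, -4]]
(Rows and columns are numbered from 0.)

Multiply R1 by 1/6.
  [ 1  -1/3  -8/3   -5 ]
  [ 2    -1    -6  -11 ]
  [ 1     0    -2   -4 ]
Subtract 2 times R1 from R2.
  [ 1  -1/3  -8/3  -5 ]
  [ 0  -1/3  -2/3  -1 ]
  [ 1     0    -2  -4 ]
Subtract R1 from R3.
  [ 1  -1/3  -8/3  -5 ]
  [ 0  -1/3  -2/3  -1 ]
  [ 0   1/3   2/3   1 ]
Multiply R2 by -3.
  [ 1  -1/3  -8/3  -5 ]
  [ 0     1     2   3 ]
  [ 0   1/3   2/3   1 ]
Subtract 1/3 times R2 from R3.
  [ 1  -1/3  -8/3  -5 ]
  [ 0     1     2   3 ]
  [ 0     0     0   0 ]
Add 1/3 times R2 to R1.
  [ 1  0  -2  -4 ]
  [ 0  1   2   3 ]
  [ 0  0   0   0 ]

-4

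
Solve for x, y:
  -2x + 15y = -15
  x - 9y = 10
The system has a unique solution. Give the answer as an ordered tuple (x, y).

(-5, -5/3)

Form the augmented matrix and row-reduce:
  [ -2  15  |  -15 ]
  [  1  -9  |   10 ]
ρ1 ← -1/2·ρ1
  [ 1  -15/2  |  15/2 ]
  [ 1     -9  |    10 ]
ρ2 ← ρ2 − ρ1
  [ 1  -15/2  |  15/2 ]
  [ 0   -3/2  |   5/2 ]
ρ2 ← -2/3·ρ2
  [ 1  -15/2  |  15/2 ]
  [ 0      1  |  -5/3 ]
ρ1 ← ρ1 + 15/2·ρ2
  [ 1  0  |    -5 ]
  [ 0  1  |  -5/3 ]
Reading off the last column: x = -5, y = -5/3.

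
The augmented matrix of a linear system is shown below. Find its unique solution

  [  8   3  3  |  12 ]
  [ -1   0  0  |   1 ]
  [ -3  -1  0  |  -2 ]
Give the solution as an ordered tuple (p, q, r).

(-1, 5, 5/3)

ρ1 ← 1/8·ρ1
  [  1  3/8  3/8  |  3/2 ]
  [ -1    0    0  |    1 ]
  [ -3   -1    0  |   -2 ]
ρ2 ← ρ2 + ρ1
  [  1  3/8  3/8  |  3/2 ]
  [  0  3/8  3/8  |  5/2 ]
  [ -3   -1    0  |   -2 ]
ρ3 ← ρ3 + 3·ρ1
  [ 1  3/8  3/8  |  3/2 ]
  [ 0  3/8  3/8  |  5/2 ]
  [ 0  1/8  9/8  |  5/2 ]
ρ2 ← 8/3·ρ2
  [ 1  3/8  3/8  |   3/2 ]
  [ 0    1    1  |  20/3 ]
  [ 0  1/8  9/8  |   5/2 ]
ρ3 ← ρ3 − 1/8·ρ2
  [ 1  3/8  3/8  |   3/2 ]
  [ 0    1    1  |  20/3 ]
  [ 0    0    1  |   5/3 ]
ρ2 ← ρ2 − ρ3
  [ 1  3/8  3/8  |  3/2 ]
  [ 0    1    0  |    5 ]
  [ 0    0    1  |  5/3 ]
ρ1 ← ρ1 − 3/8·ρ3
  [ 1  3/8  0  |  7/8 ]
  [ 0    1  0  |    5 ]
  [ 0    0  1  |  5/3 ]
ρ1 ← ρ1 − 3/8·ρ2
  [ 1  0  0  |   -1 ]
  [ 0  1  0  |    5 ]
  [ 0  0  1  |  5/3 ]
Reading off the last column: p = -1, q = 5, r = 5/3.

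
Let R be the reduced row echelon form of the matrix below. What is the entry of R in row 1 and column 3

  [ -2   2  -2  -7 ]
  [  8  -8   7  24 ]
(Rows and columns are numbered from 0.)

r1 → -1/2·r1
  [ 1  -1  1  7/2 ]
  [ 8  -8  7   24 ]
r2 → r2 − 8·r1
  [ 1  -1   1  7/2 ]
  [ 0   0  -1   -4 ]
r2 → -1·r2
  [ 1  -1  1  7/2 ]
  [ 0   0  1    4 ]
r1 → r1 − r2
  [ 1  -1  0  -1/2 ]
  [ 0   0  1     4 ]

4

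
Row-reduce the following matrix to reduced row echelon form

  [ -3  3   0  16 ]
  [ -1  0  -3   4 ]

R1 := -1/3·R1
  [  1  -1   0  -16/3 ]
  [ -1   0  -3      4 ]
R2 := R2 + R1
  [ 1  -1   0  -16/3 ]
  [ 0  -1  -3   -4/3 ]
R2 := -1·R2
  [ 1  -1  0  -16/3 ]
  [ 0   1  3    4/3 ]
R1 := R1 + R2
  [ 1  0  3   -4 ]
  [ 0  1  3  4/3 ]

[[1, 0, 3, -4], [0, 1, 3, 4/3]]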